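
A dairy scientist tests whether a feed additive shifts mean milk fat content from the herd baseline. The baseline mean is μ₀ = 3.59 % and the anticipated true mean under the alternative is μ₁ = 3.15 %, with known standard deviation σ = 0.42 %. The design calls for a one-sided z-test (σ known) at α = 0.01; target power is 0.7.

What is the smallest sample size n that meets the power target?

n = 8

Standardized effect: d = |μ₁ − μ₀| / σ = |3.15 − 3.59| / 0.42 = 1.0476
For power 0.7 need Φ(δ − z_{0.01}) = 0.7, so δ = z_{0.01} + z_{0.30} = 2.326 + 0.524 = 2.851.
δ = d·√n ⇒ n = (δ/d)² = (2.851 / 1.0476)² = 7.40.
Round up to the next whole unit.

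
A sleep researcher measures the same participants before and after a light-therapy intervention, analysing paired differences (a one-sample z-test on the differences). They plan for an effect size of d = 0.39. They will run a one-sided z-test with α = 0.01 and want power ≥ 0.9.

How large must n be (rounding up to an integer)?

n = 86

For power 0.9 need Φ(δ − z_{0.01}) = 0.9, so δ = z_{0.01} + z_{0.10} = 2.326 + 1.282 = 3.608.
δ = d·√n ⇒ n = (δ/d)² = (3.608 / 0.39)² = 85.58.
Round up to the next whole unit.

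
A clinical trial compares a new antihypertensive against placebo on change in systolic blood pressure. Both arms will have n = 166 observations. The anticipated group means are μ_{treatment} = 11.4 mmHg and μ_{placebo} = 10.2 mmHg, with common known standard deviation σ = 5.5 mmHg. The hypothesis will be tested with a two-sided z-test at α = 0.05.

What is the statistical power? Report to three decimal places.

Power ≈ 0.511

Standardized effect: d = |μ_{treatment} − μ_{placebo}| / σ = |11.4 − 10.2| / 5.5 = 0.2182
Noncentrality parameter: δ = d·√(n/2) = 0.2182 × √(166/2) = 1.9877
Critical value for a two-sided test at α = 0.05: z_{α/2} = 1.960.
Power = Φ(δ − 1.960) + Φ(−δ − 1.960) = Φ(0.028) + Φ(-3.948) = 0.5111 + 0.0000 = 0.5111.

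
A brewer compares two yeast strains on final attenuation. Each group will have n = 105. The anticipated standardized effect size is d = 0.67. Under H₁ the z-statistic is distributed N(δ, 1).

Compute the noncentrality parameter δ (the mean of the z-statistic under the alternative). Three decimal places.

The noncentrality parameter scales effect size by the design's sample-size factor: δ = d·√(n/2) = 0.67 × √(105/2) = 4.8546

δ ≈ 4.855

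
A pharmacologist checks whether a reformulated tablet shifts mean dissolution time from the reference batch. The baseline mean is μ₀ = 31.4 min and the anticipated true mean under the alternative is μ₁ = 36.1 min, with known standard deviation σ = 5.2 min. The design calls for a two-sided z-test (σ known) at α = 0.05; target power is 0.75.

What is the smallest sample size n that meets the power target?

n = 9

Standardized effect: d = |μ₁ − μ₀| / σ = |36.1 − 31.4| / 5.2 = 0.9038
Set Φ(δ − 1.960) = 0.75; then δ − 1.960 = Φ⁻¹(0.75) = 0.674, giving δ = 2.634.
(For δ > 0 the lower-tail rejection region contributes negligibly to power, so the one-term inversion is standard.)
δ = d·√n ⇒ n = (δ/d)² = (2.634 / 0.9038)² = 8.50.
Round up to the next whole unit.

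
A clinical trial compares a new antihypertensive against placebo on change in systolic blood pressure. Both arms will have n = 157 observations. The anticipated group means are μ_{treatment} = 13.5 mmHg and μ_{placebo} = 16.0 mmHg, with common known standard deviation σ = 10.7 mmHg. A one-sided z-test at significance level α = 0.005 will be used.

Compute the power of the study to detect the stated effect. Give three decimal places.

Standardized effect: d = |μ_{treatment} − μ_{placebo}| / σ = |13.5 − 16.0| / 10.7 = 0.2336
Noncentrality parameter: δ = d·√(n/2) = 0.2336 × √(157/2) = 2.0701
One-sided α = 0.005 → critical value z_{0.005} = 2.576.
Power = P(Z > 2.576 − δ) = Φ(-0.506) = 0.3065.

Power ≈ 0.307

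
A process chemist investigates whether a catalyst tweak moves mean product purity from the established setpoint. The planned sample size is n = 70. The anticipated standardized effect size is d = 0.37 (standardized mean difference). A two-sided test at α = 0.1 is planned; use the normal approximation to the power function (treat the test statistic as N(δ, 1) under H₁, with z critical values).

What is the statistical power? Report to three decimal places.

Noncentrality parameter: δ = d·√n = 0.37 × √70 = 3.0956
Critical value for a two-sided test at α = 0.1: z_{α/2} = 1.645.
Power = Φ(δ − 1.645) + Φ(−δ − 1.645) = Φ(1.451) + Φ(-4.740) = 0.9266 + 0.0000 = 0.9266.

Power ≈ 0.927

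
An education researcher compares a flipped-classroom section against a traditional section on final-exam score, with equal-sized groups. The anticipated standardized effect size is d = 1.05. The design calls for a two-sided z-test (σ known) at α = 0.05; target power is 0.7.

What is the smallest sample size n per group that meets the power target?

Set Φ(δ − 1.960) = 0.7; then δ − 1.960 = Φ⁻¹(0.7) = 0.524, giving δ = 2.484.
(For δ > 0 the lower-tail rejection region contributes negligibly to power, so the one-term inversion is standard.)
δ = d·√(n/2) ⇒ n = 2(δ/d)² = 2 × (2.484 / 1.05)² = 11.20.
Rounding up, n = 12 per group.

n = 12 per group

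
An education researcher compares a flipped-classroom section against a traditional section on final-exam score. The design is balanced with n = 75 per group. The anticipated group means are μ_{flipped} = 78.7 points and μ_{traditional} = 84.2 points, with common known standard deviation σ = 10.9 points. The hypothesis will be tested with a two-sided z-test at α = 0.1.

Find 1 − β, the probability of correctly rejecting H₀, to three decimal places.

Power ≈ 0.926

Standardized effect: d = |μ_{flipped} − μ_{traditional}| / σ = |78.7 − 84.2| / 10.9 = 0.5046
Noncentrality parameter: δ = d·√(n/2) = 0.5046 × √(75/2) = 3.0900
Two-sided α = 0.1 → critical value z_{0.05} = 1.645.
Power = Φ(δ − 1.645) + Φ(−δ − 1.645) = Φ(1.445) + Φ(-4.735) = 0.9258 + 0.0000 = 0.9258.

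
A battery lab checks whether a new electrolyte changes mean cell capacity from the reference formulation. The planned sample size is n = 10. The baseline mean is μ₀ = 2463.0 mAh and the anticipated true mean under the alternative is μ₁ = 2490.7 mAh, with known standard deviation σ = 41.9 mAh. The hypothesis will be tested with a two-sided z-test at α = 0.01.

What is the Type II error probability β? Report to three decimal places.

β ≈ 0.686

Standardized effect: d = |μ₁ − μ₀| / σ = |2490.7 − 2463.0| / 41.9 = 0.6611
Noncentrality parameter: δ = d·√n = 0.6611 × √10 = 2.0906
Critical value for a two-sided test at α = 0.01: z_{α/2} = 2.576.
Power = Φ(δ − 2.576) + Φ(−δ − 2.576) = Φ(-0.485) + Φ(-4.666) = 0.3137 + 0.0000 = 0.3137.
Type II error: β = 1 − power = 1 − 0.3137 = 0.6863.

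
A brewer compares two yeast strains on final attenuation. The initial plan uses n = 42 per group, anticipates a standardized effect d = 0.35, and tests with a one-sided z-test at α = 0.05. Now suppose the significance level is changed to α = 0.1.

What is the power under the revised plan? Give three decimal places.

Power ≈ 0.626

δ = d·√(n/2) = 0.35 × √(42/2) = 1.6039 (unchanged). New critical value: z_{0.1} = 1.282.
Revised power = P(Z > 1.282 − δ) = Φ(0.322) = 0.6264.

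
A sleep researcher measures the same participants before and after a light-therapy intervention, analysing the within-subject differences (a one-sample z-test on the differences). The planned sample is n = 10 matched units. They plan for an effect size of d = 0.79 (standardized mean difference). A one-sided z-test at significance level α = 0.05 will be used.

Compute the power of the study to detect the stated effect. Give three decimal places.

Power ≈ 0.803

Noncentrality parameter: δ = d·√n = 0.79 × √10 = 2.4982
Critical value for a one-sided test at α = 0.05: z_α = 1.645.
Power = P(Z > 1.645 − δ) = Φ(0.853) = 0.8033.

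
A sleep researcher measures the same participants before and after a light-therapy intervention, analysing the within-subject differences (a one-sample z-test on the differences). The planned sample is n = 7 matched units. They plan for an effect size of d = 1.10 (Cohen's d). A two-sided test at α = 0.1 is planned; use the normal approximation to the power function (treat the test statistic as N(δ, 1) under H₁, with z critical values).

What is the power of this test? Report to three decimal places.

Noncentrality parameter: δ = d·√n = 1.10 × √7 = 2.9103
Two-sided α = 0.1 → critical value z_{0.05} = 1.645.
Power = Φ(δ − 1.645) + Φ(−δ − 1.645) = Φ(1.265) + Φ(-4.555) = 0.8971 + 0.0000 = 0.8972.

Power ≈ 0.897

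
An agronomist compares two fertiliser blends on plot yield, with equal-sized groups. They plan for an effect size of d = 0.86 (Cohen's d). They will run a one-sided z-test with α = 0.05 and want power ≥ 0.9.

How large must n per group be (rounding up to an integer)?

n = 24 per group

For power 0.9 need Φ(δ − z_{0.05}) = 0.9, so δ = z_{0.05} + z_{0.10} = 1.645 + 1.282 = 2.926.
δ = d·√(n/2) ⇒ n = 2(δ/d)² = 2 × (2.926 / 0.86)² = 23.16.
Rounding up, n = 24 per group.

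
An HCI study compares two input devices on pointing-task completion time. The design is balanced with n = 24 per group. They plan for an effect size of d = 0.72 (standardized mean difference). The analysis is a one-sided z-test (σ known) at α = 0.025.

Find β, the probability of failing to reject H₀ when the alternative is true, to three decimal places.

β ≈ 0.297

Noncentrality parameter: δ = d·√(n/2) = 0.72 × √(24/2) = 2.4942
Critical value for a one-sided test at α = 0.025: z_α = 1.960.
Power = P(Z > 1.960 − δ) = Φ(0.534) = 0.7034.
Type II error: β = 1 − power = 1 − 0.7034 = 0.2966.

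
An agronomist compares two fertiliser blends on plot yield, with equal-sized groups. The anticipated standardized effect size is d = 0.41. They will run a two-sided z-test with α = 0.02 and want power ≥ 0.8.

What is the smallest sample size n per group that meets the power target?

n = 120 per group

Set Φ(δ − 2.326) = 0.8; then δ − 2.326 = Φ⁻¹(0.8) = 0.842, giving δ = 3.168.
(Ignoring the negligible lower-tail rejection probability gives the usual closed-form inversion.)
δ = d·√(n/2) ⇒ n = 2(δ/d)² = 2 × (3.168 / 0.41)² = 119.41.
Round up to the next whole unit.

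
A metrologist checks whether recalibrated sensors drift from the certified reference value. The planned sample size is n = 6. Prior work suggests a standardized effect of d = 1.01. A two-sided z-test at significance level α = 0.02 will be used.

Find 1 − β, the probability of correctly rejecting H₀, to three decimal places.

Power ≈ 0.559

Noncentrality parameter: δ = d·√n = 1.01 × √6 = 2.4740
Two-sided α = 0.02 → critical value z_{0.01} = 2.326.
Power = Φ(δ − 2.326) + Φ(−δ − 2.326) = Φ(0.148) + Φ(-4.800) = 0.5587 + 0.0000 = 0.5587.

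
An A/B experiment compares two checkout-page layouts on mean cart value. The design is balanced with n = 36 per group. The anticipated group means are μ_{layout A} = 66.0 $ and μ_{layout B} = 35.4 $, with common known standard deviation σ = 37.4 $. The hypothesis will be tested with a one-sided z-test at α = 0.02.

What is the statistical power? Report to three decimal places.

Standardized effect: d = |μ_{layout A} − μ_{layout B}| / σ = |66.0 − 35.4| / 37.4 = 0.8182
Noncentrality parameter: δ = d·√(n/2) = 0.8182 × √(36/2) = 3.4713
Critical value for a one-sided test at α = 0.02: z_α = 2.054.
Power = P(Z > 2.054 − δ) = Φ(1.418) = 0.9218.

Power ≈ 0.922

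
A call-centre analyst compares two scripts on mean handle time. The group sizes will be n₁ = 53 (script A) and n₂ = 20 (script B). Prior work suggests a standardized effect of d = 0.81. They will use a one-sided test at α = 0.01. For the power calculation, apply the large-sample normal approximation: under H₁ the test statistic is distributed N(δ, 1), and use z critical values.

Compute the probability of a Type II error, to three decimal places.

Noncentrality parameter: δ = d / √(1/n₁ + 1/n₂) = 0.81 / √(1/53 + 1/20) = 3.0866
One-sided α = 0.01 → critical value z_{0.01} = 2.326.
Power = Φ(δ − 2.326) = Φ(0.760) = 0.7764.
Type II error: β = 1 − power = 1 − 0.7764 = 0.2236.

β ≈ 0.224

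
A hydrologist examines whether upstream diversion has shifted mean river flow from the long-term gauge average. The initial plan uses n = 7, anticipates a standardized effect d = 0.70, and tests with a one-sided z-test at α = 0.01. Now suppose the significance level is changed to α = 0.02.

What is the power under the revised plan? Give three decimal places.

Power ≈ 0.420

δ = d·√n = 0.70 × √7 = 1.8520 (unchanged). New critical value: z_{0.02} = 2.054.
Revised power = P(Z > 2.054 − δ) = Φ(-0.202) = 0.4201.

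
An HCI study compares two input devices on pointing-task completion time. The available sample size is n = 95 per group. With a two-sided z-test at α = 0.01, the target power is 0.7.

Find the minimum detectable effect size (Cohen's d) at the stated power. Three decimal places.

Need Φ(δ − 2.576) = 0.7, so δ = 2.576 + 0.524 = 3.100.
(The second rejection-region term Φ(−δ − z_{α/2}) is negligible and dropped.)
δ = d·√(n/2) ⇒ d = δ/√(n/2) = 3.100/√(95/2) = 0.4498.

d ≈ 0.450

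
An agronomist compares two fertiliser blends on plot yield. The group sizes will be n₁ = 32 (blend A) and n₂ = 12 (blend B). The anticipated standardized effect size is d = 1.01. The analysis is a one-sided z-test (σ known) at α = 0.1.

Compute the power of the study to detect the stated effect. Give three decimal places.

Noncentrality parameter: δ = d / √(1/n₁ + 1/n₂) = 1.01 / √(1/32 + 1/12) = 2.9837
One-sided α = 0.1 → critical value z_{0.1} = 1.282.
Power = Φ(δ − 1.282) = Φ(1.702) = 0.9556.

Power ≈ 0.956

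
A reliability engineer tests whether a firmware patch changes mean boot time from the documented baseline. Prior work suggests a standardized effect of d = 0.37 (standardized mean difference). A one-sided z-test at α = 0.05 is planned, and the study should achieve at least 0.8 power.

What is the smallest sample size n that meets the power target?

n = 46

Set Φ(δ − 1.645) = 0.8; then δ − 1.645 = Φ⁻¹(0.8) = 0.842, giving δ = 2.486.
δ = d·√n ⇒ n = (δ/d)² = (2.486 / 0.37)² = 45.16.
Rounding up, n = 46.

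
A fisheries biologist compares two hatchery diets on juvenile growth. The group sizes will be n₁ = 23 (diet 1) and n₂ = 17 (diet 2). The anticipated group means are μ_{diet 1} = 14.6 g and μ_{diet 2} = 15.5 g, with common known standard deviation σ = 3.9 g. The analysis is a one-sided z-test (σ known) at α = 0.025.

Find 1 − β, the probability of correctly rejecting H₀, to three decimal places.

Power ≈ 0.108

Standardized effect: d = |μ_{diet 1} − μ_{diet 2}| / σ = |14.6 − 15.5| / 3.9 = 0.2308
Noncentrality parameter: δ = d / √(1/n₁ + 1/n₂) = 0.2308 / √(1/23 + 1/17) = 0.7215
Critical value for a one-sided test at α = 0.025: z_α = 1.960.
Power = P(Z > 1.960 − δ) = Φ(-1.238) = 0.1078.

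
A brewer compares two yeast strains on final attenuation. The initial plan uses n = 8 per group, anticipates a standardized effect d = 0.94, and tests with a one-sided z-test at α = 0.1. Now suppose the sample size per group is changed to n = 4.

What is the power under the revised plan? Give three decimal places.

Power ≈ 0.519

With n = 4 per group: δ = d·√(n/2) = 0.94 × √(4/2) = 1.3294. Critical value z_{0.1} = 1.282.
Revised power = P(Z > 1.282 − δ) = Φ(0.048) = 0.5191.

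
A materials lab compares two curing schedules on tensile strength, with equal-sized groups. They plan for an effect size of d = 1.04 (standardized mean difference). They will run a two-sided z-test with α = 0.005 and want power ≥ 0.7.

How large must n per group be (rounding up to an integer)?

For power 0.7 need Φ(δ − z_{0.0025}) = 0.7, so δ = z_{0.0025} + z_{0.30} = 2.807 + 0.524 = 3.331.
(Ignoring the negligible lower-tail rejection probability gives the usual closed-form inversion.)
δ = d·√(n/2) ⇒ n = 2(δ/d)² = 2 × (3.331 / 1.04)² = 20.52.
Rounding up, n = 21 per group.

n = 21 per group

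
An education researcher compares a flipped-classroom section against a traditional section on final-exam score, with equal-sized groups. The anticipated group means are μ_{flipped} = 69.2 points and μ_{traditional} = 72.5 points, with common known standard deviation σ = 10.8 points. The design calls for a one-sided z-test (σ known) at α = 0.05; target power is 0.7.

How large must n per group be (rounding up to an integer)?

Standardized effect: d = |μ_{flipped} − μ_{traditional}| / σ = |69.2 − 72.5| / 10.8 = 0.3056
For power 0.7 need Φ(δ − z_{0.05}) = 0.7, so δ = z_{0.05} + z_{0.30} = 1.645 + 0.524 = 2.169.
δ = d·√(n/2) ⇒ n = 2(δ/d)² = 2 × (2.169 / 0.3056)² = 100.80.
Rounding up, n = 101 per group.

n = 101 per group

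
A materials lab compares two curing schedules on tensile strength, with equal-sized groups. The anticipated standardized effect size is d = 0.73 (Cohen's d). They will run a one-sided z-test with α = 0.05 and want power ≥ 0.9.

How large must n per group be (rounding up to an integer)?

For power 0.9 need Φ(δ − z_{0.05}) = 0.9, so δ = z_{0.05} + z_{0.10} = 1.645 + 1.282 = 2.926.
δ = d·√(n/2) ⇒ n = 2(δ/d)² = 2 × (2.926 / 0.73)² = 32.14.
Rounding up, n = 33 per group.

n = 33 per group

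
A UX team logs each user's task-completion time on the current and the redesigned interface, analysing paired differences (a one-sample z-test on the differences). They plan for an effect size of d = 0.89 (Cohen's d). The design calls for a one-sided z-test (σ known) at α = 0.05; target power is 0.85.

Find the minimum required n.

Set Φ(δ − 1.645) = 0.85; then δ − 1.645 = Φ⁻¹(0.85) = 1.036, giving δ = 2.681.
δ = d·√n ⇒ n = (δ/d)² = (2.681 / 0.89)² = 9.08.
Rounding up, n = 10.

n = 10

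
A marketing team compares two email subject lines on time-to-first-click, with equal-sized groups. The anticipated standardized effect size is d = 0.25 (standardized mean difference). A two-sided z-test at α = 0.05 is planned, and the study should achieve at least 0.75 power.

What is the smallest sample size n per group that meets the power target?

n = 223 per group

Set Φ(δ − 1.960) = 0.75; then δ − 1.960 = Φ⁻¹(0.75) = 0.674, giving δ = 2.634.
(For δ > 0 the lower-tail rejection region contributes negligibly to power, so the one-term inversion is standard.)
δ = d·√(n/2) ⇒ n = 2(δ/d)² = 2 × (2.634 / 0.25)² = 222.09.
Round up to the next whole unit.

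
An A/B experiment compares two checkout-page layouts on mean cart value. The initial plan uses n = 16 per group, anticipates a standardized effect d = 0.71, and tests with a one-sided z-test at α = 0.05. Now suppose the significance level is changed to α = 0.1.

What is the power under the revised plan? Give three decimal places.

δ = d·√(n/2) = 0.71 × √(16/2) = 2.0082 (unchanged). New critical value: z_{0.1} = 1.282.
Revised power = Φ(δ − 1.282) = Φ(0.727) = 0.7663.

Power ≈ 0.766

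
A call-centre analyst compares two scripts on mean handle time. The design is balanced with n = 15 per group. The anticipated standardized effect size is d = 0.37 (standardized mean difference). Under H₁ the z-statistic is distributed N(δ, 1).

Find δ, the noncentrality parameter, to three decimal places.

δ ≈ 1.013

δ = d·√(n/2) = 0.37 × √(15/2) = 1.0133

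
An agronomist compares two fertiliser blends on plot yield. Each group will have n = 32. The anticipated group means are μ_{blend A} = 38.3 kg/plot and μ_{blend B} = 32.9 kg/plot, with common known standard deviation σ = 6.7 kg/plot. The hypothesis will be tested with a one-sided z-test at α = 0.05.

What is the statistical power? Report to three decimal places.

Power ≈ 0.943

Standardized effect: d = |μ_{blend A} − μ_{blend B}| / σ = |38.3 − 32.9| / 6.7 = 0.8060
Noncentrality parameter: δ = d·√(n/2) = 0.8060 × √(32/2) = 3.2239
Critical value for a one-sided test at α = 0.05: z_α = 1.645.
Power = P(Z > 1.645 − δ) = Φ(1.579) = 0.9428.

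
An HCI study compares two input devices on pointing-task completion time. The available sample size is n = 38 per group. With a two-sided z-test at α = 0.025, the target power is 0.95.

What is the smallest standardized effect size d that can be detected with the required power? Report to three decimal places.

d ≈ 0.892

Required noncentrality: δ = z_{0.0125} + z_{0.05} = 2.241 + 1.645 = 3.886.
(Lower-tail contribution to power is negligible for δ > 0.)
δ = d·√(n/2) ⇒ d = δ/√(n/2) = 3.886/√(38/2) = 0.8916.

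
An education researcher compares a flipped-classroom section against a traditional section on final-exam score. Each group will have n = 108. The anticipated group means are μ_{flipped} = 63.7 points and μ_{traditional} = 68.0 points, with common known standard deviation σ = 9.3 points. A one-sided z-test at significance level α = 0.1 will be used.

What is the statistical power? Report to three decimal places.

Power ≈ 0.983

Standardized effect: d = |μ_{flipped} − μ_{traditional}| / σ = |63.7 − 68.0| / 9.3 = 0.4624
Noncentrality parameter: δ = d·√(n/2) = 0.4624 × √(108/2) = 3.3977
Critical value for a one-sided test at α = 0.1: z_α = 1.282.
Power = Φ(δ − 1.282) = Φ(2.116) = 0.9828.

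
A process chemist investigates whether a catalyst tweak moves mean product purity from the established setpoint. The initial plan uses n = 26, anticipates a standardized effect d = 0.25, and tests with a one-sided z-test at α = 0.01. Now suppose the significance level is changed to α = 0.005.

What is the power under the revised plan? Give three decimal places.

δ = d·√n = 0.25 × √26 = 1.2748 (unchanged). New critical value: z_{0.005} = 2.576.
Revised power = Φ(δ − 2.576) = Φ(-1.301) = 0.0966.

Power ≈ 0.097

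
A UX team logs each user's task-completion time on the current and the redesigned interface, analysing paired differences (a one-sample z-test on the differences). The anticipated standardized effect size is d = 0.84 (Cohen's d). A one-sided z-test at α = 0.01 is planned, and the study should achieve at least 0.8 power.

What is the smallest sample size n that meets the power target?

Set Φ(δ − 2.326) = 0.8; then δ − 2.326 = Φ⁻¹(0.8) = 0.842, giving δ = 3.168.
δ = d·√n ⇒ n = (δ/d)² = (3.168 / 0.84)² = 14.22.
Rounding up, n = 15.

n = 15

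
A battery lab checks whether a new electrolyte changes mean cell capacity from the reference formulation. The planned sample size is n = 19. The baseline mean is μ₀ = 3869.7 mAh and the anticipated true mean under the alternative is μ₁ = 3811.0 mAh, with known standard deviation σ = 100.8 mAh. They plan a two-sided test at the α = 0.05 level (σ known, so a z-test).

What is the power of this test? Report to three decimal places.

Power ≈ 0.719

Standardized effect: d = |μ₁ − μ₀| / σ = |3811.0 − 3869.7| / 100.8 = 0.5823
Noncentrality parameter: δ = d·√n = 0.5823 × √19 = 2.5384
Critical value for a two-sided test at α = 0.05: z_{α/2} = 1.960.
Power = Φ(δ − 1.960) + Φ(−δ − 1.960) = Φ(0.578) + Φ(-4.498) = 0.7185 + 0.0000 = 0.7185.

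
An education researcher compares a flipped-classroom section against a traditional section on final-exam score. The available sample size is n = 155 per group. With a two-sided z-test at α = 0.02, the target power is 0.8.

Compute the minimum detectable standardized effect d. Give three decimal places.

Need Φ(δ − 2.326) = 0.8, so δ = 2.326 + 0.842 = 3.168.
(Lower-tail contribution to power is negligible for δ > 0.)
δ = d·√(n/2) ⇒ d = δ/√(n/2) = 3.168/√(155/2) = 0.3599.

d ≈ 0.360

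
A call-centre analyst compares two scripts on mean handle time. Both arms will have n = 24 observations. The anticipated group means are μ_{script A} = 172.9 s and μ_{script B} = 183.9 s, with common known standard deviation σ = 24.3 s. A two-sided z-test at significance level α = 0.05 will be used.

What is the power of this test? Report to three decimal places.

Power ≈ 0.348

Standardized effect: d = |μ_{script A} − μ_{script B}| / σ = |172.9 − 183.9| / 24.3 = 0.4527
Noncentrality parameter: λ = d·√(n/2) = 0.4527 × √(24/2) = 1.5681
Critical value for a two-sided test at α = 0.05: z_{α/2} = 1.960.
Power = Φ(λ − 1.960) + Φ(−λ − 1.960) = Φ(-0.392) + Φ(-3.528) = 0.3476 + 0.0002 = 0.3478.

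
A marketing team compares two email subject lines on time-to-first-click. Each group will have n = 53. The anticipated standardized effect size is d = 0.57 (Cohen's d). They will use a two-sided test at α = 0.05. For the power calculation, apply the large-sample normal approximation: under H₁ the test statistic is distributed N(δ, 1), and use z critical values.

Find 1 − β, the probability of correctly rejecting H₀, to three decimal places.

Noncentrality parameter: δ = d·√(n/2) = 0.57 × √(53/2) = 2.9343
Critical value for a two-sided test at α = 0.05: z_{α/2} = 1.960.
Power = Φ(δ − 1.960) + Φ(−δ − 1.960) = Φ(0.974) + Φ(-4.894) = 0.8350 + 0.0000 = 0.8350.

Power ≈ 0.835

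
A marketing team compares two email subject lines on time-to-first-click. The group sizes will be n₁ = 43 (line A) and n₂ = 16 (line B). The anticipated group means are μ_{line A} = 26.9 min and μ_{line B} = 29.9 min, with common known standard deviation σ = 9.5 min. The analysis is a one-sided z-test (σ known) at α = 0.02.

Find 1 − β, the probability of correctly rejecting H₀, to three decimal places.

Power ≈ 0.165

Standardized effect: d = |μ_{line A} − μ_{line B}| / σ = |26.9 − 29.9| / 9.5 = 0.3158
Noncentrality parameter: δ = d / √(1/n₁ + 1/n₂) = 0.3158 / √(1/43 + 1/16) = 1.0784
One-sided α = 0.02 → critical value z_{0.02} = 2.054.
Power = P(Z > 2.054 − δ) = Φ(-0.975) = 0.1647.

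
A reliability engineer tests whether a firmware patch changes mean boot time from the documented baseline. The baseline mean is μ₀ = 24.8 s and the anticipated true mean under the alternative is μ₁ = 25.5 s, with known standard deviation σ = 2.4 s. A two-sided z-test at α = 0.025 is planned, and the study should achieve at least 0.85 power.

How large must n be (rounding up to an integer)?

Standardized effect: d = |μ₁ − μ₀| / σ = |25.5 − 24.8| / 2.4 = 0.2917
Set Φ(δ − 2.241) = 0.85; then δ − 2.241 = Φ⁻¹(0.85) = 1.036, giving δ = 3.278.
(The Φ(−δ − z_{α/2}) term is vanishingly small for δ > 0 and is dropped in the standard sample-size formula.)
δ = d·√n ⇒ n = (δ/d)² = (3.278 / 0.2917)² = 126.30.
Rounding up, n = 127.

n = 127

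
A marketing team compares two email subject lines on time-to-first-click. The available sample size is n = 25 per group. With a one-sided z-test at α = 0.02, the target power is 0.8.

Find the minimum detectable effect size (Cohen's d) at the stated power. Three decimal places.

Required noncentrality: δ = z_{0.02} + z_{0.20} = 2.054 + 0.842 = 2.895.
δ = d·√(n/2) ⇒ d = δ/√(n/2) = 2.895/√(25/2) = 0.8189.

d ≈ 0.819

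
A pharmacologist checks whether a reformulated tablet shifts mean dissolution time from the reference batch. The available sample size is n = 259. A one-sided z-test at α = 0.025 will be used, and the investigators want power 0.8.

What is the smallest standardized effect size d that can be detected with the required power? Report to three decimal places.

Required noncentrality: δ = z_{0.025} + z_{0.20} = 1.960 + 0.842 = 2.802.
δ = d·√n ⇒ d = δ/√n = 2.802/√259 = 0.1741.

d ≈ 0.174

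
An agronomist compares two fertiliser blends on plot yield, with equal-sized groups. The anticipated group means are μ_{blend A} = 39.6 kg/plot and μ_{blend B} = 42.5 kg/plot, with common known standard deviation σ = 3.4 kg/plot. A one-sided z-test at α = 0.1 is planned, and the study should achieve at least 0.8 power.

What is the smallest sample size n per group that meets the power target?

n = 13 per group

Standardized effect: d = |μ_{blend A} − μ_{blend B}| / σ = |39.6 − 42.5| / 3.4 = 0.8529
Set Φ(δ − 1.282) = 0.8; then δ − 1.282 = Φ⁻¹(0.8) = 0.842, giving δ = 2.123.
δ = d·√(n/2) ⇒ n = 2(δ/d)² = 2 × (2.123 / 0.8529)² = 12.39.
Rounding up, n = 13 per group.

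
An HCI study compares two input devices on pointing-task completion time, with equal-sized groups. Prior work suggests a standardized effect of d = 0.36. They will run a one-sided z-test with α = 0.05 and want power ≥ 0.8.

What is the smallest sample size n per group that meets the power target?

n = 96 per group

For power 0.8 need Φ(δ − z_{0.05}) = 0.8, so δ = z_{0.05} + z_{0.20} = 1.645 + 0.842 = 2.486.
δ = d·√(n/2) ⇒ n = 2(δ/d)² = 2 × (2.486 / 0.36)² = 95.41.
Round up to the next whole unit.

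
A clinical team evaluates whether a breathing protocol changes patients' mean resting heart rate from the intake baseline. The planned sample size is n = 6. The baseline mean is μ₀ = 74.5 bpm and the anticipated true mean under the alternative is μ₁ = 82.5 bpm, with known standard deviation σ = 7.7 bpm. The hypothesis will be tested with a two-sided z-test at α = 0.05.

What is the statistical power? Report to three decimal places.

Standardized effect: d = |μ₁ − μ₀| / σ = |82.5 − 74.5| / 7.7 = 1.0390
Noncentrality parameter: δ = d·√n = 1.0390 × √6 = 2.5449
Critical value for a two-sided test at α = 0.05: z_{α/2} = 1.960.
Power = Φ(δ − 1.960) + Φ(−δ − 1.960) = Φ(0.585) + Φ(-4.505) = 0.7207 + 0.0000 = 0.7207.

Power ≈ 0.721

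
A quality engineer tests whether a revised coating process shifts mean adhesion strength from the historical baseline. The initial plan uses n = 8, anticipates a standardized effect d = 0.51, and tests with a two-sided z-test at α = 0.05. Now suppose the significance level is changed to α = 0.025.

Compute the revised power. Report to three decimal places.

Power ≈ 0.212

δ = d·√n = 0.51 × √8 = 1.4425 (unchanged). New critical value: z_{0.0125} = 2.241.
Revised power = Φ(δ − 2.241) + Φ(−δ − 2.241) = Φ(-0.799) + Φ(-3.684) = 0.2122 + 0.0001 = 0.2123.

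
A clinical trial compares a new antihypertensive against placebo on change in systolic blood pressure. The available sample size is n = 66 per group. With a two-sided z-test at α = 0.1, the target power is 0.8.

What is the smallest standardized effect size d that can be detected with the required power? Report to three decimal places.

Need Φ(δ − 1.645) = 0.8, so δ = 1.645 + 0.842 = 2.486.
(The second rejection-region term Φ(−δ − z_{α/2}) is negligible and dropped.)
δ = d·√(n/2) ⇒ d = δ/√(n/2) = 2.486/√(66/2) = 0.4328.

d ≈ 0.433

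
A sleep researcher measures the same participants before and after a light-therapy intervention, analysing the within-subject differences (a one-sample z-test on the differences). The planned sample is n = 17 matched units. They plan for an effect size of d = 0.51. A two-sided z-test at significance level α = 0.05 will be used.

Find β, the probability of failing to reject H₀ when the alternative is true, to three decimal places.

β ≈ 0.443

Noncentrality parameter: δ = d·√n = 0.51 × √17 = 2.1028
Critical value for a two-sided test at α = 0.05: z_{α/2} = 1.960.
Power = Φ(δ − 1.960) + Φ(−δ − 1.960) = Φ(0.143) + Φ(-4.063) = 0.5568 + 0.0000 = 0.5568.
Type II error: β = 1 − power = 1 − 0.5568 = 0.4432.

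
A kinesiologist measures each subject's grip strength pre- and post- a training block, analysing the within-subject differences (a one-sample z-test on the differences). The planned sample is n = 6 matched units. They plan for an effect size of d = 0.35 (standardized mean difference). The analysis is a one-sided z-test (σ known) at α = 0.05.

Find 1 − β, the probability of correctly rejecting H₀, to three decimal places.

Noncentrality parameter: δ = d·√n = 0.35 × √6 = 0.8573
Critical value for a one-sided test at α = 0.05: z_α = 1.645.
Power = P(Z > 1.645 − δ) = Φ(-0.788) = 0.2155.

Power ≈ 0.215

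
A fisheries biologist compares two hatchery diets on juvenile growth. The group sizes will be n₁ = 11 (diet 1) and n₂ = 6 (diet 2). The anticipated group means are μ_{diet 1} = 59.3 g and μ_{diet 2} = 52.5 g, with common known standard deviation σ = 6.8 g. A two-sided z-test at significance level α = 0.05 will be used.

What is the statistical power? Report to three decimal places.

Power ≈ 0.504

Standardized effect: d = |μ_{diet 1} − μ_{diet 2}| / σ = |59.3 − 52.5| / 6.8 = 1.0000
Noncentrality parameter: δ = d / √(1/n₁ + 1/n₂) = 1.0000 / √(1/11 + 1/6) = 1.9704
Two-sided α = 0.05 → critical value z_{0.025} = 1.960.
Power = Φ(δ − 1.960) + Φ(−δ − 1.960) = Φ(0.010) + Φ(-3.930) = 0.5042 + 0.0000 = 0.5042.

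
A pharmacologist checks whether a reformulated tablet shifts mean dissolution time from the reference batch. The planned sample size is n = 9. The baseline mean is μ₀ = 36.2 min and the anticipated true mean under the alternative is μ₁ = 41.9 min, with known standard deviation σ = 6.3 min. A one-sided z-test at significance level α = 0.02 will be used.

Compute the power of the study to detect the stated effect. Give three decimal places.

Power ≈ 0.746

Standardized effect: d = |μ₁ − μ₀| / σ = |41.9 − 36.2| / 6.3 = 0.9048
Noncentrality parameter: δ = d·√n = 0.9048 × √9 = 2.7143
Critical value for a one-sided test at α = 0.02: z_α = 2.054.
Power = P(Z > 2.054 − δ) = Φ(0.661) = 0.7455.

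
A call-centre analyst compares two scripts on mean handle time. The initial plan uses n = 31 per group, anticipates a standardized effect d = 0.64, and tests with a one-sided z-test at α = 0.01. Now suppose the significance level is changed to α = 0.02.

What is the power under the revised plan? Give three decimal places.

Power ≈ 0.679

δ = d·√(n/2) = 0.64 × √(31/2) = 2.5197 (unchanged). New critical value: z_{0.02} = 2.054.
Revised power = P(Z > 2.054 − δ) = Φ(0.466) = 0.6794.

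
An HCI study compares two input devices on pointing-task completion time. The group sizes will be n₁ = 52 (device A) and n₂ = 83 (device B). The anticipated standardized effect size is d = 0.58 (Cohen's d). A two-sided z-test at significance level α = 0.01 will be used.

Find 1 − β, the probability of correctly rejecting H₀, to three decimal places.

Power ≈ 0.759

Noncentrality parameter: δ = d / √(1/n₁ + 1/n₂) = 0.58 / √(1/52 + 1/83) = 3.2795
Critical value for a two-sided test at α = 0.01: z_{α/2} = 2.576.
Power = Φ(δ − 2.576) + Φ(−δ − 2.576) = Φ(0.704) + Φ(-5.855) = 0.7592 + 0.0000 = 0.7592.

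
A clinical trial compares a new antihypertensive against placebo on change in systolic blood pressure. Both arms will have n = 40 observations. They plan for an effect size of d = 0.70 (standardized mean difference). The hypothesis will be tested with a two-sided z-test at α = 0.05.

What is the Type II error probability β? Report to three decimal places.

Noncentrality parameter: δ = d·√(n/2) = 0.70 × √(40/2) = 3.1305
Critical value for a two-sided test at α = 0.05: z_{α/2} = 1.960.
Power = Φ(δ − 1.960) + Φ(−δ − 1.960) = Φ(1.171) + Φ(-5.090) = 0.8791 + 0.0000 = 0.8791.
Type II error: β = 1 − power = 1 − 0.8791 = 0.1209.

β ≈ 0.121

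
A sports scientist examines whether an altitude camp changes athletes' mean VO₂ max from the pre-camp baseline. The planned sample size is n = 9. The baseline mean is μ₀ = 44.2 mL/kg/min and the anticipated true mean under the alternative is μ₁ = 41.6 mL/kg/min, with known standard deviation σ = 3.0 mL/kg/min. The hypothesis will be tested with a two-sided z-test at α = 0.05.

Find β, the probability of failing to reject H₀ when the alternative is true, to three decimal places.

β ≈ 0.261

Standardized effect: d = |μ₁ − μ₀| / σ = |41.6 − 44.2| / 3.0 = 0.8667
Noncentrality parameter: δ = d·√n = 0.8667 × √9 = 2.6000
Critical value for a two-sided test at α = 0.05: z_{α/2} = 1.960.
Power = Φ(δ − 1.960) + Φ(−δ − 1.960) = Φ(0.640) + Φ(-4.560) = 0.7389 + 0.0000 = 0.7389.
Type II error: β = 1 − power = 1 − 0.7389 = 0.2611.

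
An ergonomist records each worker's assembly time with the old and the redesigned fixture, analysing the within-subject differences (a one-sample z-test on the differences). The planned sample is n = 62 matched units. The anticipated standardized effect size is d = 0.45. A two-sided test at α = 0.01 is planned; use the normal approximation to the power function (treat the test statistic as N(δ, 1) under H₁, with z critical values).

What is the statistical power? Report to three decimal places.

Power ≈ 0.833

Noncentrality parameter: δ = d·√n = 0.45 × √62 = 3.5433
Critical value for a two-sided test at α = 0.01: z_{α/2} = 2.576.
Power = Φ(δ − 2.576) + Φ(−δ − 2.576) = Φ(0.967) + Φ(-6.119) = 0.8333 + 0.0000 = 0.8333.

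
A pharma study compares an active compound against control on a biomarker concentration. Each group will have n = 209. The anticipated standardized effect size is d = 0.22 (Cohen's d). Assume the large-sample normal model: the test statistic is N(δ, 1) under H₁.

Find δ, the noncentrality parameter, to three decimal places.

The noncentrality parameter scales effect size by the design's sample-size factor: δ = d·√(n/2) = 0.22 × √(209/2) = 2.2490

δ ≈ 2.249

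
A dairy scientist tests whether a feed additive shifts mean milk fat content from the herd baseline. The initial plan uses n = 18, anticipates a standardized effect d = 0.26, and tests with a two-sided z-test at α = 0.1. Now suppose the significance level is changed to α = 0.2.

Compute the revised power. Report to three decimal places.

Power ≈ 0.438

δ = d·√n = 0.26 × √18 = 1.1031 (unchanged). New critical value: z_{0.1} = 1.282.
Revised power = Φ(δ − 1.282) + Φ(−δ − 1.282) = Φ(-0.178) + Φ(-2.385) = 0.4292 + 0.0085 = 0.4377.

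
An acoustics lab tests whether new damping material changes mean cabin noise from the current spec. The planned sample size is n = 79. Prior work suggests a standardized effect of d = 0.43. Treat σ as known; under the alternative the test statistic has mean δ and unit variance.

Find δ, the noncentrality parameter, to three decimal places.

δ = d·√n = 0.43 × √79 = 3.8219

δ ≈ 3.822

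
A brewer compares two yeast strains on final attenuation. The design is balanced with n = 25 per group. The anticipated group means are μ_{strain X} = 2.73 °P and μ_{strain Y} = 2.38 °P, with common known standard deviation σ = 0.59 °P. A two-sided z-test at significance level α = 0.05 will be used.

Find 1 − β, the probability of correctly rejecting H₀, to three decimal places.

Standardized effect: d = |μ_{strain X} − μ_{strain Y}| / σ = |2.73 − 2.38| / 0.59 = 0.5932
Noncentrality parameter: δ = d·√(n/2) = 0.5932 × √(25/2) = 2.0974
Two-sided α = 0.05 → critical value z_{0.025} = 1.960.
Power = Φ(δ − 1.960) + Φ(−δ − 1.960) = Φ(0.137) + Φ(-4.057) = 0.5546 + 0.0000 = 0.5547.

Power ≈ 0.555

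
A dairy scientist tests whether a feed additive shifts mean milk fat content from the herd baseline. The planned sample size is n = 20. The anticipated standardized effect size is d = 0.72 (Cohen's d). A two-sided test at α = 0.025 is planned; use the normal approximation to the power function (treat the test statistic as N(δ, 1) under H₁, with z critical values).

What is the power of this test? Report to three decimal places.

Power ≈ 0.836

Noncentrality parameter: λ = d·√n = 0.72 × √20 = 3.2199
Two-sided α = 0.025 → critical value z_{0.0125} = 2.241.
Power = Φ(λ − 2.241) + Φ(−λ − 2.241) = Φ(0.979) + Φ(-5.461) = 0.8361 + 0.0000 = 0.8361.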